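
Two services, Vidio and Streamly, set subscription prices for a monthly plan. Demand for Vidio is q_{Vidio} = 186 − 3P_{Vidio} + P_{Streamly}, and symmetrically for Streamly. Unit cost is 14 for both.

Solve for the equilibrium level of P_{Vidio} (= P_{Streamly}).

Vidio's profit: π = (P_{Vidio} − 14)(186 − 3P_{Vidio} + P_{Streamly}).
∂π/∂P_{Vidio} = 228 − 6P_{Vidio} + P_{Streamly} = 0 ⇒ P_{Vidio} = 38 + (1/6)P_{Streamly}.
By symmetry P_{Streamly} = P_{Vidio}; substituting into the reaction function, (5/6)P_{Vidio} = 38 and P_{Vidio} = 45.6.

45.6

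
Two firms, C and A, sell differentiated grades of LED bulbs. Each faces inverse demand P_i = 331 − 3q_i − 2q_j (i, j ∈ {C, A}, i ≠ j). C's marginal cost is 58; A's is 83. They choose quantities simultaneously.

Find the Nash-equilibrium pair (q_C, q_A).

Firm C's profit: π = q_C(331 − 3q_C − 2q_A) − 58q_C.
∂π/∂q_C = 273 − 6q_C − 2q_A = 0 ⇒ q_C = 45.5 − (1/3)q_A.
Similarly q_A = 124/3 − (1/3)q_C.
Substituting the second reaction function into the first: q_C = 45.5 − (1/3)(124/3 − (1/3)q_C), which gives (8/9)q_C = 571/18 ⇒ q_C = 35.6875.
Then q_A = 124/3 − (1/3)·35.6875 = 29.4375.

35.6875, 29.4375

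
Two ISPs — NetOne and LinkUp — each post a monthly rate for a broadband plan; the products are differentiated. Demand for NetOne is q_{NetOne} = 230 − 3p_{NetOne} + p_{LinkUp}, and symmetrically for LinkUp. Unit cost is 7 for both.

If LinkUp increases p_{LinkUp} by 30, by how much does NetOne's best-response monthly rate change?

5

NetOne's profit: π = (p_{NetOne} − 7)(230 − 3p_{NetOne} + p_{LinkUp}).
∂π/∂p_{NetOne} = 251 − 6p_{NetOne} + p_{LinkUp} = 0 ⇒ p_{NetOne} = 251/6 + (1/6)p_{LinkUp}.
The reaction-function slope is 1/6, so a 30-unit rise in p_{LinkUp} moves p_{NetOne} by 1/6 × 30 = 5. NetOne's best response rises — the actions are strategic complements.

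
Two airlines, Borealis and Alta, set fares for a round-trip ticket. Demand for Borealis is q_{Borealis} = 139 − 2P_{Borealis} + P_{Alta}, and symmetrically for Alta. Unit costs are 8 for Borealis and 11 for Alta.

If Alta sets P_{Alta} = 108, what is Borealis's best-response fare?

65.75

Borealis's profit: π = (P_{Borealis} − 8)(139 − 2P_{Borealis} + P_{Alta}).
∂π/∂P_{Borealis} = 155 − 4P_{Borealis} + P_{Alta} = 0 ⇒ P_{Borealis} = 38.75 + 0.25P_{Alta}.
At P_{Alta} = 108: P_{Borealis} = 38.75 + 0.25·108 = 65.75.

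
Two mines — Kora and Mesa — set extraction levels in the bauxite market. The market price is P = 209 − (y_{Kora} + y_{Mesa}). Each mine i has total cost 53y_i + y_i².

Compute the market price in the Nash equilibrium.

146.6

Mine Kora's profit: π = y_{Kora}(209 − (y_{Kora} + y_{Mesa})) − 53y_{Kora} − y_{Kora}².
∂π/∂y_{Kora} = 156 − 4y_{Kora} − y_{Mesa} = 0, so y_{Kora} = 39 − 0.25y_{Mesa}.
The game is symmetric, so in equilibrium y_{Mesa} = y_{Kora}: the reaction function gives 1.25y_{Kora} = 39, hence y_{Kora} = 31.2.
Equilibrium price: P = 209 − 62.4 = 146.6.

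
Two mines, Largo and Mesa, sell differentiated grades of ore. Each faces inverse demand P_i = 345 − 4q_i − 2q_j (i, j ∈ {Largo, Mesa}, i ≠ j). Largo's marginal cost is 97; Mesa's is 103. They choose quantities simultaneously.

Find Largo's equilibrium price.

197

Mine Largo's profit: π = q_{Largo}(345 − 4q_{Largo} − 2q_{Mesa}) − 97q_{Largo}.
∂π/∂q_{Largo} = 248 − 8q_{Largo} − 2q_{Mesa} = 0 ⇒ q_{Largo} = 31 − 0.25q_{Mesa}.
Similarly q_{Mesa} = 30.25 − 0.25q_{Largo}.
Plugging q_{Mesa} into Largo's best response: q_{Largo} = 31 − 0.25(30.25 − 0.25q_{Largo}) ⇒ 0.9375q_{Largo} = 23.4375, so q_{Largo} = 25.
Then q_{Mesa} = 30.25 − 0.25·25 = 24.
P_{Largo} = 345 − 4·25 − 2·24 = 197.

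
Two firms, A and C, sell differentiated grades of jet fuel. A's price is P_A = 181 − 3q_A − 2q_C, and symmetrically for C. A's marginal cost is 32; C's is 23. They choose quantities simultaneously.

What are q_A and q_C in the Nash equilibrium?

Firm A's profit: π = q_A(181 − 3q_A − 2q_C) − 32q_A.
∂π/∂q_A = 149 − 6q_A − 2q_C = 0 ⇒ q_A = 149/6 − (1/3)q_C.
Similarly q_C = 79/3 − (1/3)q_A.
Plugging q_C into A's best response: q_A = 149/6 − (1/3)(79/3 − (1/3)q_A) ⇒ (8/9)q_A = 289/18, so q_A = 18.0625.
Then q_C = 79/3 − (1/3)·18.0625 = 20.3125.

18.0625, 20.3125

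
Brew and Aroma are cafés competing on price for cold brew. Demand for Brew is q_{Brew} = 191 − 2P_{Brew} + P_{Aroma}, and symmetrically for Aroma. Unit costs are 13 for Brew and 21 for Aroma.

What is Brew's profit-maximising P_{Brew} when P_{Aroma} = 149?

Brew's profit: π = (P_{Brew} − 13)(191 − 2P_{Brew} + P_{Aroma}).
∂π/∂P_{Brew} = 217 − 4P_{Brew} + P_{Aroma} = 0 ⇒ P_{Brew} = 54.25 + 0.25P_{Aroma}.
At P_{Aroma} = 149: P_{Brew} = 54.25 + 0.25·149 = 91.5.

91.5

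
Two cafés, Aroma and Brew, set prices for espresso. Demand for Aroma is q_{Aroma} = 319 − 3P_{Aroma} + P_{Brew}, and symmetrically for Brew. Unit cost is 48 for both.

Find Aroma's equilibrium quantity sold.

Aroma's profit: π = (P_{Aroma} − 48)(319 − 3P_{Aroma} + P_{Brew}).
∂π/∂P_{Aroma} = 463 − 6P_{Aroma} + P_{Brew} = 0 ⇒ P_{Aroma} = 463/6 + (1/6)P_{Brew}.
By symmetry P_{Brew} = P_{Aroma}; substituting into the reaction function, (5/6)P_{Aroma} = 463/6 and P_{Aroma} = 92.6.
q_{Aroma} = 319 − 3·92.6 + 92.6 = 133.8.

133.8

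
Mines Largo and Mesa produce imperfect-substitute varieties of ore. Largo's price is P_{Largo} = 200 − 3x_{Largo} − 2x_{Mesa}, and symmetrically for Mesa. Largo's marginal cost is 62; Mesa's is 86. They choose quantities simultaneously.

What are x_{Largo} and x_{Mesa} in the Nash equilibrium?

18.75, 12.75

Mine Largo's profit: π = x_{Largo}(200 − 3x_{Largo} − 2x_{Mesa}) − 62x_{Largo}.
∂π/∂x_{Largo} = 138 − 6x_{Largo} − 2x_{Mesa} = 0 ⇒ x_{Largo} = 23 − (1/3)x_{Mesa}.
Similarly x_{Mesa} = 19 − (1/3)x_{Largo}.
Substituting the second reaction function into the first: x_{Largo} = 23 − (1/3)(19 − (1/3)x_{Largo}), which gives (8/9)x_{Largo} = 50/3 ⇒ x_{Largo} = 18.75.
Then x_{Mesa} = 19 − (1/3)·18.75 = 12.75.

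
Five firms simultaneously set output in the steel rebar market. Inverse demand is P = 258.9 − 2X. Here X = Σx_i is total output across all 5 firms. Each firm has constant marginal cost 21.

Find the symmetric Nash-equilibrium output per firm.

A representative firm's profit is π_i = x_i(258.9 − 2X) − 21x_i, with X = x_i + Σ_{j≠i} x_j.
First-order condition: 237.9 − 4x_i − 2Σ_{j≠i} x_j = 0.
In a symmetric equilibrium every firm chooses the same x, so Σ_{j≠i} x_j = 4x. The condition becomes 237.9 − 12x = 0, giving x = 237.9/12 = 19.825.

19.825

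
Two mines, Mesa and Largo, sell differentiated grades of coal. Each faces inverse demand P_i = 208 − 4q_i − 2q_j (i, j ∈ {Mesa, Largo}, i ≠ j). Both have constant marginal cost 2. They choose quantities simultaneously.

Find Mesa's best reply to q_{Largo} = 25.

19.5

Mine Mesa's profit: π = q_{Mesa}(208 − 4q_{Mesa} − 2q_{Largo}) − 2q_{Mesa}.
∂π/∂q_{Mesa} = 206 − 8q_{Mesa} − 2q_{Largo} = 0 ⇒ q_{Mesa} = 25.75 − 0.25q_{Largo}.
At q_{Largo} = 25: q_{Mesa} = 25.75 − 0.25·25 = 19.5.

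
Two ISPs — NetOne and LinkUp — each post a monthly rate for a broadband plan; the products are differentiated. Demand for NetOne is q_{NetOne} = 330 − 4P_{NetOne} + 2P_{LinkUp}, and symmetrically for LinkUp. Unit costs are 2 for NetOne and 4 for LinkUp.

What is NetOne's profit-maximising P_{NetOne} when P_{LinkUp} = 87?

NetOne's profit: π = (P_{NetOne} − 2)(330 − 4P_{NetOne} + 2P_{LinkUp}).
∂π/∂P_{NetOne} = 338 − 8P_{NetOne} + 2P_{LinkUp} = 0 ⇒ P_{NetOne} = 42.25 + 0.25P_{LinkUp}.
At P_{LinkUp} = 87: P_{NetOne} = 42.25 + 0.25·87 = 64.

64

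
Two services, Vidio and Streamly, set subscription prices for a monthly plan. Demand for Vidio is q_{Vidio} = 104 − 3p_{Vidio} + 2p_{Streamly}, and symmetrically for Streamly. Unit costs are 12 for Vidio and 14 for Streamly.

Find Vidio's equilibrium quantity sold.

70.125

Vidio's profit: π = (p_{Vidio} − 12)(104 − 3p_{Vidio} + 2p_{Streamly}).
∂π/∂p_{Vidio} = 140 − 6p_{Vidio} + 2p_{Streamly} = 0 ⇒ p_{Vidio} = 70/3 + (1/3)p_{Streamly}.
Similarly p_{Streamly} = 73/3 + (1/3)p_{Vidio}.
Plugging p_{Streamly} into Vidio's best response: p_{Vidio} = 70/3 + (1/3)(73/3 + (1/3)p_{Vidio}) ⇒ (8/9)p_{Vidio} = 283/9, so p_{Vidio} = 35.375.
Then p_{Streamly} = 73/3 + (1/3)·35.375 = 36.125.
q_{Vidio} = 104 − 3·35.375 + 2·36.125 = 70.125.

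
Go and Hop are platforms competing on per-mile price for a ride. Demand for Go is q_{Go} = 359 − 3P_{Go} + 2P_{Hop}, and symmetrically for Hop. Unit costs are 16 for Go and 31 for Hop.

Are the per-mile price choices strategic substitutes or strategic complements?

Go's profit: π = (P_{Go} − 16)(359 − 3P_{Go} + 2P_{Hop}).
∂π/∂P_{Go} = 407 − 6P_{Go} + 2P_{Hop} = 0 ⇒ P_{Go} = 407/6 + (1/3)P_{Hop}.
The best-response slope dP_{Go}/dP_{Hop} = 1/3 > 0: the reaction function is upward-sloping, so the choices are strategic complements.

strategic complements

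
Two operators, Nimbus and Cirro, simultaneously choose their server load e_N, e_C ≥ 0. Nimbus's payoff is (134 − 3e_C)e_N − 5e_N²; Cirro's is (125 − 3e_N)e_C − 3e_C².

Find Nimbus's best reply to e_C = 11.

Expanding Nimbus's payoff: 134e_N − 3e_Ce_N − 5e_N².
∂π/∂e_N = 134 − 3e_C − 10e_N = 0, so e_N = 13.4 − 0.3e_C.
At e_C = 11: e_N = 13.4 − 0.3·11 = 10.1.

10.1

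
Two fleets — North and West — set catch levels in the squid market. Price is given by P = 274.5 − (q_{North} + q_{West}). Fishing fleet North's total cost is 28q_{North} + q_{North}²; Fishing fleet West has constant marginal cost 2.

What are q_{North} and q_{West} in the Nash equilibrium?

31.5, 120.5

Fishing fleet North's profit: π = q_{North}(274.5 − (q_{North} + q_{West})) − 28q_{North} − q_{North}².
∂π/∂q_{North} = 246.5 − 4q_{North} − q_{West} = 0, so q_{North} = 61.625 − 0.25q_{West}.
For West: ∂π/∂q_{West} = 272.5 − 2q_{West} − q_{North} = 0 ⇒ q_{West} = 136.25 − 0.5q_{North}.
Plugging q_{West} into North's best response: q_{North} = 61.625 − 0.25(136.25 − 0.5q_{North}) ⇒ 0.875q_{North} = 27.5625, so q_{North} = 31.5.
Then q_{West} = 136.25 − 0.5·31.5 = 120.5.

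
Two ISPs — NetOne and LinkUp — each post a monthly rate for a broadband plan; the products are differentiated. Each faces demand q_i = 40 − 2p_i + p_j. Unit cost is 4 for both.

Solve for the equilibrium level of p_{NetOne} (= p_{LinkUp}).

16

NetOne's profit: π = (p_{NetOne} − 4)(40 − 2p_{NetOne} + p_{LinkUp}).
∂π/∂p_{NetOne} = 48 − 4p_{NetOne} + p_{LinkUp} = 0 ⇒ p_{NetOne} = 12 + 0.25p_{LinkUp}.
By symmetry p_{LinkUp} = p_{NetOne}; substituting into the reaction function, 0.75p_{NetOne} = 12 and p_{NetOne} = 16.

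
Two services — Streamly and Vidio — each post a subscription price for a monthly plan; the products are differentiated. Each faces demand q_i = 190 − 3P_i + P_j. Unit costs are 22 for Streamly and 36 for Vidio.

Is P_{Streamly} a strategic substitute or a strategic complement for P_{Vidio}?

Streamly's profit: π = (P_{Streamly} − 22)(190 − 3P_{Streamly} + P_{Vidio}).
∂π/∂P_{Streamly} = 256 − 6P_{Streamly} + P_{Vidio} = 0 ⇒ P_{Streamly} = 128/3 + (1/6)P_{Vidio}.
The best-response slope dP_{Streamly}/dP_{Vidio} = 1/6 > 0: the reaction function is upward-sloping, so the choices are strategic complements.

strategic complements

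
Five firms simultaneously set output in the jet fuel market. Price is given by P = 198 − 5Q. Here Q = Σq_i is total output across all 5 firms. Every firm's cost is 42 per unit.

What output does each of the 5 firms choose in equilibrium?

5.2

A representative firm's profit is π_i = q_i(198 − 5Q) − 42q_i, with Q = q_i + Σ_{j≠i} q_j.
First-order condition: 156 − 10q_i − 5Σ_{j≠i} q_j = 0.
With identical firms, set every q_j = q: then 156 − 10q − 20q = 0, i.e. q = 156/30 = 5.2.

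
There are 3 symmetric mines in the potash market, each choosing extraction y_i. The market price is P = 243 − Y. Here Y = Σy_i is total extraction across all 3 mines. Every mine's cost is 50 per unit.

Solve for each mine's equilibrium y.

48.25

A representative mine's profit is π_i = y_i(243 − Y) − 50y_i, with Y = y_i + Σ_{j≠i} y_j.
First-order condition: 193 − 2y_i − Σ_{j≠i} y_j = 0.
In a symmetric equilibrium every mine chooses the same y, so Σ_{j≠i} y_j = 2y. The condition becomes 193 − 4y = 0, giving y = 193/4 = 48.25.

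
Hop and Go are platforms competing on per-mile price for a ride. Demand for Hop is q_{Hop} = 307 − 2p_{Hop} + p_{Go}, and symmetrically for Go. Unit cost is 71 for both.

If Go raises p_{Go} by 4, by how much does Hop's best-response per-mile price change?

1

Hop's profit: π = (p_{Hop} − 71)(307 − 2p_{Hop} + p_{Go}).
∂π/∂p_{Hop} = 449 − 4p_{Hop} + p_{Go} = 0 ⇒ p_{Hop} = 112.25 + 0.25p_{Go}.
The reaction-function slope is 0.25, so a 4-unit rise in p_{Go} moves p_{Hop} by 0.25 × 4 = 1. Hop's best response rises — the actions are strategic complements.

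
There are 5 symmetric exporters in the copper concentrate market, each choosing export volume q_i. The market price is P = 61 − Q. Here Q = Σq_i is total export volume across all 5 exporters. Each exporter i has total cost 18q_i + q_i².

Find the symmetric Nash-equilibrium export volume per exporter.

A representative exporter's profit is π_i = q_i(61 − Q) − 18q_i − q_i², with Q = q_i + Σ_{j≠i} q_j.
First-order condition: 43 − 4q_i − Σ_{j≠i} q_j = 0.
Imposing symmetry (q_j = q for all j) turns Σ_{j≠i} q_j into 4q, so 43 = 8q and q = 5.375.

5.375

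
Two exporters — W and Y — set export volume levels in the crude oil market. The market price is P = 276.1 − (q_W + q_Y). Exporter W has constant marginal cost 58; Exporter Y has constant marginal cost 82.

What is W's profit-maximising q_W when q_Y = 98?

Exporter W's profit: π = q_W(276.1 − (q_W + q_Y)) − 58q_W.
∂π/∂q_W = 218.1 − 2q_W − q_Y = 0, so q_W = 109.05 − 0.5q_Y.
At q_Y = 98: q_W = 109.05 − 0.5·98 = 60.05.

60.05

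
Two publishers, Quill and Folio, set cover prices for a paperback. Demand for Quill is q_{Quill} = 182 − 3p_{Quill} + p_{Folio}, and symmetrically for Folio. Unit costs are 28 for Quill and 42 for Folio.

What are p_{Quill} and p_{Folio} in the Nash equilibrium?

Quill's profit: π = (p_{Quill} − 28)(182 − 3p_{Quill} + p_{Folio}).
∂π/∂p_{Quill} = 266 − 6p_{Quill} + p_{Folio} = 0 ⇒ p_{Quill} = 133/3 + (1/6)p_{Folio}.
Similarly p_{Folio} = 154/3 + (1/6)p_{Quill}.
Solving the two reaction functions simultaneously: (1 − (1/6)(1/6))p_{Quill} = 133/3 + (1/6)·(154/3), so (35/36)p_{Quill} = 476/9 and p_{Quill} = 54.4.
Then p_{Folio} = 154/3 + (1/6)·54.4 = 60.4.

54.4, 60.4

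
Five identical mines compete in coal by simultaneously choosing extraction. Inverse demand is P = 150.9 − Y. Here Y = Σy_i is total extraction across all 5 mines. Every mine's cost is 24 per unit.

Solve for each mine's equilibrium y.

21.15

A representative mine's profit is π_i = y_i(150.9 − Y) − 24y_i, with Y = y_i + Σ_{j≠i} y_j.
First-order condition: 126.9 − 2y_i − Σ_{j≠i} y_j = 0.
Imposing symmetry (y_j = y for all j) turns Σ_{j≠i} y_j into 4y, so 126.9 = 6y and y = 21.15.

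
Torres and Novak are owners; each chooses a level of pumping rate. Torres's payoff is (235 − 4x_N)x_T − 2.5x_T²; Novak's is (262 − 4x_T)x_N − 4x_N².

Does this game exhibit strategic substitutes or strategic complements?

strategic substitutes

Expanding Torres's payoff: 235x_T − 4x_Nx_T − 2.5x_T².
∂π/∂x_T = 235 − 4x_N − 5x_T = 0, so x_T = 47 − 0.8x_N.
The best-response slope dx_T/dx_N = −0.8 < 0: the reaction function is downward-sloping, so the choices are strategic substitutes.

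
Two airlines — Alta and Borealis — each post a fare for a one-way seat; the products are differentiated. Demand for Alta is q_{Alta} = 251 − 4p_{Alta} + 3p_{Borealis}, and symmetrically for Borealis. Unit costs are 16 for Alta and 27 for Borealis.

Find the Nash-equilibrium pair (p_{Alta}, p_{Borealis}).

Alta's profit: π = (p_{Alta} − 16)(251 − 4p_{Alta} + 3p_{Borealis}).
∂π/∂p_{Alta} = 315 − 8p_{Alta} + 3p_{Borealis} = 0 ⇒ p_{Alta} = 39.375 + 0.375p_{Borealis}.
Similarly p_{Borealis} = 44.875 + 0.375p_{Alta}.
Substituting the second reaction function into the first: p_{Alta} = 39.375 + 0.375(44.875 + 0.375p_{Alta}), which gives (55/64)p_{Alta} = 3597/64 ⇒ p_{Alta} = 65.4.
Then p_{Borealis} = 44.875 + 0.375·65.4 = 69.4.

65.4, 69.4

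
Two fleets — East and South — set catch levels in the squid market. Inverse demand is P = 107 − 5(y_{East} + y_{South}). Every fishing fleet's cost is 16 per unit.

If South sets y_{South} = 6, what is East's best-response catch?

Fishing fleet East's profit: π = y_{East}(107 − 5(y_{East} + y_{South})) − 16y_{East}.
∂π/∂y_{East} = 91 − 10y_{East} − 5y_{South} = 0, so y_{East} = 9.1 − 0.5y_{South}.
At y_{South} = 6: y_{East} = 9.1 − 0.5·6 = 6.1.

6.1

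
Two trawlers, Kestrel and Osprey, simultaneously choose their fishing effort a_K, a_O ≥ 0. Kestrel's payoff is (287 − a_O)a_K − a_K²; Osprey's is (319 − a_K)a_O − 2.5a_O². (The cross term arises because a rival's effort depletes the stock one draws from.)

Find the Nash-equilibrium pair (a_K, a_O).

Expanding Kestrel's payoff: 287a_K − a_Oa_K − a_K².
∂π/∂a_K = 287 − a_O − 2a_K = 0, so a_K = 143.5 − 0.5a_O.
Likewise for Osprey: a_O = 63.8 − 0.2a_K.
Substituting the second reaction function into the first: a_K = 143.5 − 0.5(63.8 − 0.2a_K), which gives 0.9a_K = 111.6 ⇒ a_K = 124.
Then a_O = 63.8 − 0.2·124 = 39.

124, 39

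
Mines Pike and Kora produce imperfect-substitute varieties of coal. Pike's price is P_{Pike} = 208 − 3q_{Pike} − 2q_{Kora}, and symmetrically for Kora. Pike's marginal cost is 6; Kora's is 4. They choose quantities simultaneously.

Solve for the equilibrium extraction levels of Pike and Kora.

Mine Pike's profit: π = q_{Pike}(208 − 3q_{Pike} − 2q_{Kora}) − 6q_{Pike}.
∂π/∂q_{Pike} = 202 − 6q_{Pike} − 2q_{Kora} = 0 ⇒ q_{Pike} = 101/3 − (1/3)q_{Kora}.
Similarly q_{Kora} = 34 − (1/3)q_{Pike}.
Solving the two reaction functions simultaneously: (1 − (−1/3)(−1/3))q_{Pike} = 101/3 − (1/3)·34, so (8/9)q_{Pike} = 67/3 and q_{Pike} = 25.125.
Then q_{Kora} = 34 − (1/3)·25.125 = 25.625.

25.125, 25.625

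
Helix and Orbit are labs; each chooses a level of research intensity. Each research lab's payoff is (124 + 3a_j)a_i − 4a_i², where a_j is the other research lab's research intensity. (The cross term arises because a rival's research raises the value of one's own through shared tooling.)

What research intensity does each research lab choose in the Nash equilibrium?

Helix's payoff is (124 + 3a_O)a_H − 4a_H².
∂π/∂a_H = 124 + 3a_O − 8a_H = 0, so a_H = 15.5 + 0.375a_O.
Setting a_H = a_O in the reaction function: a_H = 15.5 + 0.375a_H, so a_H = 15.5 / 0.625 = 24.8.

24.8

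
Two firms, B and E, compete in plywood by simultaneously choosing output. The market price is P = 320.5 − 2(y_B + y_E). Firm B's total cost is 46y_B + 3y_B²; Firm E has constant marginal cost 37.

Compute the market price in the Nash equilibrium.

Firm B's profit: π = y_B(320.5 − 2(y_B + y_E)) − 46y_B − 3y_B².
∂π/∂y_B = 274.5 − 10y_B − 2y_E = 0, so y_B = 27.45 − 0.2y_E.
For E: ∂π/∂y_E = 283.5 − 4y_E − 2y_B = 0 ⇒ y_E = 70.875 − 0.5y_B.
Substituting the second reaction function into the first: y_B = 27.45 − 0.2(70.875 − 0.5y_B), which gives 0.9y_B = 13.275 ⇒ y_B = 14.75.
Then y_E = 70.875 − 0.5·14.75 = 63.5.
Equilibrium price: P = 320.5 − 2·78.25 = 164.

164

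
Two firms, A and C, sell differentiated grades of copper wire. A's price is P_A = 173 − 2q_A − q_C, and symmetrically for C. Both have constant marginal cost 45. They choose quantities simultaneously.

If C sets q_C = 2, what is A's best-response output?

Firm A's profit: π = q_A(173 − 2q_A − q_C) − 45q_A.
∂π/∂q_A = 128 − 4q_A − q_C = 0 ⇒ q_A = 32 − 0.25q_C.
At q_C = 2: q_A = 32 − 0.25·2 = 31.5.

31.5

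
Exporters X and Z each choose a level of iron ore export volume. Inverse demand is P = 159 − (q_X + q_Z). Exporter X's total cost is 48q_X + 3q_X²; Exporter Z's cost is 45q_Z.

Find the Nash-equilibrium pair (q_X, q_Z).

7.2, 53.4

Exporter X's profit: π = q_X(159 − (q_X + q_Z)) − 48q_X − 3q_X².
∂π/∂q_X = 111 − 8q_X − q_Z = 0, so q_X = 13.875 − 0.125q_Z.
For Z: ∂π/∂q_Z = 114 − 2q_Z − q_X = 0 ⇒ q_Z = 57 − 0.5q_X.
Plugging q_Z into X's best response: q_X = 13.875 − 0.125(57 − 0.5q_X) ⇒ 0.9375q_X = 6.75, so q_X = 7.2.
Then q_Z = 57 − 0.5·7.2 = 53.4.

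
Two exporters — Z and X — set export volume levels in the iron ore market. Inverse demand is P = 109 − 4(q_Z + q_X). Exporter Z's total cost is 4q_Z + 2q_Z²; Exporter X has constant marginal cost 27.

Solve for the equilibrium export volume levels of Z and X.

Exporter Z's profit: π = q_Z(109 − 4(q_Z + q_X)) − 4q_Z − 2q_Z².
∂π/∂q_Z = 105 − 12q_Z − 4q_X = 0, so q_Z = 8.75 − (1/3)q_X.
For X: ∂π/∂q_X = 82 − 8q_X − 4q_Z = 0 ⇒ q_X = 10.25 − 0.5q_Z.
Solving the two reaction functions simultaneously: (1 − (−1/3)(−0.5))q_Z = 8.75 − (1/3)·10.25, so (5/6)q_Z = 16/3 and q_Z = 6.4.
Then q_X = 10.25 − 0.5·6.4 = 7.05.

6.4, 7.05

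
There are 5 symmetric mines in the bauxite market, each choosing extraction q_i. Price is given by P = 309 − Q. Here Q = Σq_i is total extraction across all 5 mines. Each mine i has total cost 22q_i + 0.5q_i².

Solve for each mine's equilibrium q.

41

A representative mine's profit is π_i = q_i(309 − Q) − 22q_i − 0.5q_i², with Q = q_i + Σ_{j≠i} q_j.
First-order condition: 287 − 3q_i − Σ_{j≠i} q_j = 0.
With identical mines, set every q_j = q: then 287 − 3q − 4q = 0, i.e. q = 287/7 = 41.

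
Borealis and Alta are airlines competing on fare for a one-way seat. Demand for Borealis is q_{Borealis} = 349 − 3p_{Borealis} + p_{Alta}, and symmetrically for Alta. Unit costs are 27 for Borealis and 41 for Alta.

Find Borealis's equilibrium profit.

Borealis's profit: π = (p_{Borealis} − 27)(349 − 3p_{Borealis} + p_{Alta}).
∂π/∂p_{Borealis} = 430 − 6p_{Borealis} + p_{Alta} = 0 ⇒ p_{Borealis} = 215/3 + (1/6)p_{Alta}.
Similarly p_{Alta} = 236/3 + (1/6)p_{Borealis}.
Substituting the second reaction function into the first: p_{Borealis} = 215/3 + (1/6)(236/3 + (1/6)p_{Borealis}), which gives (35/36)p_{Borealis} = 763/9 ⇒ p_{Borealis} = 87.2.
Then p_{Alta} = 236/3 + (1/6)·87.2 = 93.2.
q_{Borealis} = 349 − 3·87.2 + 93.2 = 180.6.
Profit = (87.2 − 27)·180.6 = 10872.12.

10872.12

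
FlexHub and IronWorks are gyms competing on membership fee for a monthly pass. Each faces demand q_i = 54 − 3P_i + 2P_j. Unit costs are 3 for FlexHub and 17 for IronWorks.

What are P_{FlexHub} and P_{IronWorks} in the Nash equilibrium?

FlexHub's profit: π = (P_{FlexHub} − 3)(54 − 3P_{FlexHub} + 2P_{IronWorks}).
∂π/∂P_{FlexHub} = 63 − 6P_{FlexHub} + 2P_{IronWorks} = 0 ⇒ P_{FlexHub} = 10.5 + (1/3)P_{IronWorks}.
Similarly P_{IronWorks} = 17.5 + (1/3)P_{FlexHub}.
Solving the two reaction functions simultaneously: (1 − (1/3)(1/3))P_{FlexHub} = 10.5 + (1/3)·17.5, so (8/9)P_{FlexHub} = 49/3 and P_{FlexHub} = 18.375.
Then P_{IronWorks} = 17.5 + (1/3)·18.375 = 23.625.

18.375, 23.625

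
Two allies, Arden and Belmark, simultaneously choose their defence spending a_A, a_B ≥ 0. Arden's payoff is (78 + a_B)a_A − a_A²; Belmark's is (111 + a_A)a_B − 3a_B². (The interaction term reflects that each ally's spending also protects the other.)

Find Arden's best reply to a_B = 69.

73.5

Expanding Arden's payoff: 78a_A + a_Ba_A − a_A².
∂π/∂a_A = 78 + a_B − 2a_A = 0, so a_A = 39 + 0.5a_B.
At a_B = 69: a_A = 39 + 0.5·69 = 73.5.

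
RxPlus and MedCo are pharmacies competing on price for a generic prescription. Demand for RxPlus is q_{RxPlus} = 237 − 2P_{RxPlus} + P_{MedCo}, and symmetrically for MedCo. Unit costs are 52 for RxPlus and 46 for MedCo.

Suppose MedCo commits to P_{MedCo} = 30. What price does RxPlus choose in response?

92.75

RxPlus's profit: π = (P_{RxPlus} − 52)(237 − 2P_{RxPlus} + P_{MedCo}).
∂π/∂P_{RxPlus} = 341 − 4P_{RxPlus} + P_{MedCo} = 0 ⇒ P_{RxPlus} = 85.25 + 0.25P_{MedCo}.
At P_{MedCo} = 30: P_{RxPlus} = 85.25 + 0.25·30 = 92.75.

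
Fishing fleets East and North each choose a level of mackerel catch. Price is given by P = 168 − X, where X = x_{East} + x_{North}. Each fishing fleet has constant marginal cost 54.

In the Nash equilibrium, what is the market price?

Fishing fleet East's profit: π = x_{East}(168 − (x_{East} + x_{North})) − 54x_{East}.
∂π/∂x_{East} = 114 − 2x_{East} − x_{North} = 0, so x_{East} = 57 − 0.5x_{North}.
Setting x_{East} = x_{North} in the reaction function: x_{East} = 57 − 0.5x_{East}, so x_{East} = 57 / 1.5 = 38.
Equilibrium price: P = 168 − 76 = 92.

92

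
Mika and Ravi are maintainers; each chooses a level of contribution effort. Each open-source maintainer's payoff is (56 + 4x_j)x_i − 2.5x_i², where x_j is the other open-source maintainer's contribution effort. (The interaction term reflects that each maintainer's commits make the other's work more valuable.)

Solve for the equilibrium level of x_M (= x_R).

56

Mika's payoff is (56 + 4x_R)x_M − 2.5x_M².
∂π/∂x_M = 56 + 4x_R − 5x_M = 0, so x_M = 11.2 + 0.8x_R.
Setting x_M = x_R in the reaction function: x_M = 11.2 + 0.8x_M, so x_M = 11.2 / 0.2 = 56.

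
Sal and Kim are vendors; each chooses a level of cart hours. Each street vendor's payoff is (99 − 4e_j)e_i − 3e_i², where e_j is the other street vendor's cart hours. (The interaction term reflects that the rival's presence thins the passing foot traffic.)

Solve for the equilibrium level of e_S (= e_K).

9.9

Sal's payoff is (99 − 4e_K)e_S − 3e_S².
∂π/∂e_S = 99 − 4e_K − 6e_S = 0, so e_S = 16.5 − (2/3)e_K.
The game is symmetric, so in equilibrium e_K = e_S: the reaction function gives (5/3)e_S = 16.5, hence e_S = 9.9.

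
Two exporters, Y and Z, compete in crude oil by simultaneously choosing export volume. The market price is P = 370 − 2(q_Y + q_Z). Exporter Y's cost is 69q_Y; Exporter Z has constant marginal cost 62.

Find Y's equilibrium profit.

4802

Exporter Y's profit: π = q_Y(370 − 2(q_Y + q_Z)) − 69q_Y.
∂π/∂q_Y = 301 − 4q_Y − 2q_Z = 0, so q_Y = 75.25 − 0.5q_Z.
By the same steps for Z: q_Z = 77 − 0.5q_Y.
Plugging q_Z into Y's best response: q_Y = 75.25 − 0.5(77 − 0.5q_Y) ⇒ 0.75q_Y = 36.75, so q_Y = 49.
Then q_Z = 77 − 0.5·49 = 52.5.
Price P = 370 − 2·101.5 = 167.
Y's profit: (167 − 69)·49 = 4802.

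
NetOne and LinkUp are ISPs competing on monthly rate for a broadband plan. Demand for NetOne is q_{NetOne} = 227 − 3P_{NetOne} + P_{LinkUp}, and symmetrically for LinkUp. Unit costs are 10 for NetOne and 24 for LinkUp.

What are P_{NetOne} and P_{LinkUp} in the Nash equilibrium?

NetOne's profit: π = (P_{NetOne} − 10)(227 − 3P_{NetOne} + P_{LinkUp}).
∂π/∂P_{NetOne} = 257 − 6P_{NetOne} + P_{LinkUp} = 0 ⇒ P_{NetOne} = 257/6 + (1/6)P_{LinkUp}.
Similarly P_{LinkUp} = 299/6 + (1/6)P_{NetOne}.
Plugging P_{LinkUp} into NetOne's best response: P_{NetOne} = 257/6 + (1/6)(299/6 + (1/6)P_{NetOne}) ⇒ (35/36)P_{NetOne} = 1841/36, so P_{NetOne} = 52.6.
Then P_{LinkUp} = 299/6 + (1/6)·52.6 = 58.6.

52.6, 58.6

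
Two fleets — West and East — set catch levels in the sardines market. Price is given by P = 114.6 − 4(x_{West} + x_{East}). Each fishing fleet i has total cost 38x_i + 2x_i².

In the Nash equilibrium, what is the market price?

76.3

Fishing fleet West's profit: π = x_{West}(114.6 − 4(x_{West} + x_{East})) − 38x_{West} − 2x_{West}².
∂π/∂x_{West} = 76.6 − 12x_{West} − 4x_{East} = 0, so x_{West} = 383/60 − (1/3)x_{East}.
Setting x_{West} = x_{East} in the reaction function: x_{West} = 383/60 − (1/3)x_{West}, so x_{West} = (383/60) / (4/3) = 4.7875.
Equilibrium price: P = 114.6 − 4·9.575 = 76.3.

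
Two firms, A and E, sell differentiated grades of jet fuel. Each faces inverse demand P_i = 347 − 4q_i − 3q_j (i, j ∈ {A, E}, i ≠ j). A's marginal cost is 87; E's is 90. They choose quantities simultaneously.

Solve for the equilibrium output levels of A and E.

Firm A's profit: π = q_A(347 − 4q_A − 3q_E) − 87q_A.
∂π/∂q_A = 260 − 8q_A − 3q_E = 0 ⇒ q_A = 32.5 − 0.375q_E.
Similarly q_E = 32.125 − 0.375q_A.
Plugging q_E into A's best response: q_A = 32.5 − 0.375(32.125 − 0.375q_A) ⇒ (55/64)q_A = 1309/64, so q_A = 23.8.
Then q_E = 32.125 − 0.375·23.8 = 23.2.

23.8, 23.2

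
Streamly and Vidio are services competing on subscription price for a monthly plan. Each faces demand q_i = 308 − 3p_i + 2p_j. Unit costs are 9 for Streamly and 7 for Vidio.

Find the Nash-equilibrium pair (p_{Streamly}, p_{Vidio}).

Streamly's profit: π = (p_{Streamly} − 9)(308 − 3p_{Streamly} + 2p_{Vidio}).
∂π/∂p_{Streamly} = 335 − 6p_{Streamly} + 2p_{Vidio} = 0 ⇒ p_{Streamly} = 335/6 + (1/3)p_{Vidio}.
Similarly p_{Vidio} = 329/6 + (1/3)p_{Streamly}.
Plugging p_{Vidio} into Streamly's best response: p_{Streamly} = 335/6 + (1/3)(329/6 + (1/3)p_{Streamly}) ⇒ (8/9)p_{Streamly} = 667/9, so p_{Streamly} = 83.375.
Then p_{Vidio} = 329/6 + (1/3)·83.375 = 82.625.

83.375, 82.625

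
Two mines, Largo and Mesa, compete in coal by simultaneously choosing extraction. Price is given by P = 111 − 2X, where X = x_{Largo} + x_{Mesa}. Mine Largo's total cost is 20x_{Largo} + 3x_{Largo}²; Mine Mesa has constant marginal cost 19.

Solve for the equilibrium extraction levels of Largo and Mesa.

Mine Largo's profit: π = x_{Largo}(111 − 2(x_{Largo} + x_{Mesa})) − 20x_{Largo} − 3x_{Largo}².
∂π/∂x_{Largo} = 91 − 10x_{Largo} − 2x_{Mesa} = 0, so x_{Largo} = 9.1 − 0.2x_{Mesa}.
For Mesa: ∂π/∂x_{Mesa} = 92 − 4x_{Mesa} − 2x_{Largo} = 0 ⇒ x_{Mesa} = 23 − 0.5x_{Largo}.
Solving the two reaction functions simultaneously: (1 − (−0.2)(−0.5))x_{Largo} = 9.1 − 0.2·23, so 0.9x_{Largo} = 4.5 and x_{Largo} = 5.
Then x_{Mesa} = 23 − 0.5·5 = 20.5.

5, 20.5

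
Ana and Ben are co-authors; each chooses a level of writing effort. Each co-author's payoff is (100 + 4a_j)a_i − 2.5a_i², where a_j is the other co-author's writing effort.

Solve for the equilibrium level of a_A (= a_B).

100

Ana's payoff is (100 + 4a_B)a_A − 2.5a_A².
∂π/∂a_A = 100 + 4a_B − 5a_A = 0, so a_A = 20 + 0.8a_B.
By symmetry a_B = a_A; substituting into the reaction function, 0.2a_A = 20 and a_A = 100.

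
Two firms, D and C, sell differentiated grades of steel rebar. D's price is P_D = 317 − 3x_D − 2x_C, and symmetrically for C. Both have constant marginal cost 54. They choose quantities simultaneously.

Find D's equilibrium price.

Firm D's profit: π = x_D(317 − 3x_D − 2x_C) − 54x_D.
∂π/∂x_D = 263 − 6x_D − 2x_C = 0 ⇒ x_D = 263/6 − (1/3)x_C.
By symmetry x_C = x_D; substituting into the reaction function, (4/3)x_D = 263/6 and x_D = 32.875.
P_D = 317 − 3·32.875 − 2·32.875 = 152.625.

152.625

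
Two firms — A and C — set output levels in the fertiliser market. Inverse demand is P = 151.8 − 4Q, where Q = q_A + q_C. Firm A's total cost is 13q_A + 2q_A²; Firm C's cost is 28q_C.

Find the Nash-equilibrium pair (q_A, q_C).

Firm A's profit: π = q_A(151.8 − 4(q_A + q_C)) − 13q_A − 2q_A².
∂π/∂q_A = 138.8 − 12q_A − 4q_C = 0, so q_A = 347/30 − (1/3)q_C.
For C: ∂π/∂q_C = 123.8 − 8q_C − 4q_A = 0 ⇒ q_C = 15.475 − 0.5q_A.
Solving the two reaction functions simultaneously: (1 − (−1/3)(−0.5))q_A = 347/30 − (1/3)·15.475, so (5/6)q_A = 769/120 and q_A = 7.69.
Then q_C = 15.475 − 0.5·7.69 = 11.63.

7.69, 11.63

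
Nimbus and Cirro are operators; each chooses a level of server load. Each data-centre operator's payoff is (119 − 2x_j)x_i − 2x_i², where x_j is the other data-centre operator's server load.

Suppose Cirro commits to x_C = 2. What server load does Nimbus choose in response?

28.75

Nimbus's payoff is (119 − 2x_C)x_N − 2x_N².
∂π/∂x_N = 119 − 2x_C − 4x_N = 0, so x_N = 29.75 − 0.5x_C.
At x_C = 2: x_N = 29.75 − 0.5·2 = 28.75.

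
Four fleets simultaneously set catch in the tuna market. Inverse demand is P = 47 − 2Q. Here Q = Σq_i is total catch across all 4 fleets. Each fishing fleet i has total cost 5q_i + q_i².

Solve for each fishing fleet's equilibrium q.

3.5

A representative fishing fleet's profit is π_i = q_i(47 − 2Q) − 5q_i − q_i², with Q = q_i + Σ_{j≠i} q_j.
First-order condition: 42 − 6q_i − 2Σ_{j≠i} q_j = 0.
In a symmetric equilibrium every fishing fleet chooses the same q, so Σ_{j≠i} q_j = 3q. The condition becomes 42 − 12q = 0, giving q = 42/12 = 3.5.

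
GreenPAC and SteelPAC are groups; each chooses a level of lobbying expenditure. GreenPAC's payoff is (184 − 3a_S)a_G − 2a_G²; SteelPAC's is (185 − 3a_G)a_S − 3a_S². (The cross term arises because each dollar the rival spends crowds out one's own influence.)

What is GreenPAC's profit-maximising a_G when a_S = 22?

29.5

Expanding GreenPAC's payoff: 184a_G − 3a_Sa_G − 2a_G².
∂π/∂a_G = 184 − 3a_S − 4a_G = 0, so a_G = 46 − 0.75a_S.
At a_S = 22: a_G = 46 − 0.75·22 = 29.5.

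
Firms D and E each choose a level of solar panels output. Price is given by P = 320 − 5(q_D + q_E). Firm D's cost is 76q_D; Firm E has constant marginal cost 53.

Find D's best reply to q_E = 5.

21.9

Firm D's profit: π = q_D(320 − 5(q_D + q_E)) − 76q_D.
∂π/∂q_D = 244 − 10q_D − 5q_E = 0, so q_D = 24.4 − 0.5q_E.
At q_E = 5: q_D = 24.4 − 0.5·5 = 21.9.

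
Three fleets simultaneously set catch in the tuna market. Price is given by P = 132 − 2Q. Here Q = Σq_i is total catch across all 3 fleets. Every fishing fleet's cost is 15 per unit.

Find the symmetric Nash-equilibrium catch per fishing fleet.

14.625

A representative fishing fleet's profit is π_i = q_i(132 − 2Q) − 15q_i, with Q = q_i + Σ_{j≠i} q_j.
First-order condition: 117 − 4q_i − 2Σ_{j≠i} q_j = 0.
In a symmetric equilibrium every fishing fleet chooses the same q, so Σ_{j≠i} q_j = 2q. The condition becomes 117 − 8q = 0, giving q = 117/8 = 14.625.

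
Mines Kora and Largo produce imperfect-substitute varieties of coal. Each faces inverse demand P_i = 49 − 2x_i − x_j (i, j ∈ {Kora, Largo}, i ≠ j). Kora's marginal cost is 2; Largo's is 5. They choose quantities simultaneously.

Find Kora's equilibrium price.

21.2

Mine Kora's profit: π = x_{Kora}(49 − 2x_{Kora} − x_{Largo}) − 2x_{Kora}.
∂π/∂x_{Kora} = 47 − 4x_{Kora} − x_{Largo} = 0 ⇒ x_{Kora} = 11.75 − 0.25x_{Largo}.
Similarly x_{Largo} = 11 − 0.25x_{Kora}.
Substituting the second reaction function into the first: x_{Kora} = 11.75 − 0.25(11 − 0.25x_{Kora}), which gives 0.9375x_{Kora} = 9 ⇒ x_{Kora} = 9.6.
Then x_{Largo} = 11 − 0.25·9.6 = 8.6.
P_{Kora} = 49 − 2·9.6 − 8.6 = 21.2.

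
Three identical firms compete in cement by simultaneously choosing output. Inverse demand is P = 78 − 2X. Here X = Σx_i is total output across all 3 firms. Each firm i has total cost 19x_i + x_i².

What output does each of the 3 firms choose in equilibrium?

5.9

A representative firm's profit is π_i = x_i(78 − 2X) − 19x_i − x_i², with X = x_i + Σ_{j≠i} x_j.
First-order condition: 59 − 6x_i − 2Σ_{j≠i} x_j = 0.
In a symmetric equilibrium every firm chooses the same x, so Σ_{j≠i} x_j = 2x. The condition becomes 59 − 10x = 0, giving x = 59/10 = 5.9.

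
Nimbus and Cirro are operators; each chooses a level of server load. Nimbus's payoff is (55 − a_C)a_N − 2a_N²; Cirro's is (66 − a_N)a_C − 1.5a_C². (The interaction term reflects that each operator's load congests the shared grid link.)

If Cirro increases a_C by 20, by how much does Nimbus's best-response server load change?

-5

Expanding Nimbus's payoff: 55a_N − a_Ca_N − 2a_N².
∂π/∂a_N = 55 − a_C − 4a_N = 0, so a_N = 13.75 − 0.25a_C.
The reaction-function slope is −0.25, so a 20-unit rise in a_C moves a_N by −0.25 × 20 = −5. Nimbus's best response falls — the actions are strategic substitutes.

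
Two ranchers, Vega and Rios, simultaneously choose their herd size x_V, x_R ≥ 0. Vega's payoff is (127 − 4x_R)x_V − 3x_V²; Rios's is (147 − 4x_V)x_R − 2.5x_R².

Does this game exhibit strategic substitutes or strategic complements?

Expanding Vega's payoff: 127x_V − 4x_Rx_V − 3x_V².
∂π/∂x_V = 127 − 4x_R − 6x_V = 0, so x_V = 127/6 − (2/3)x_R.
The best-response slope dx_V/dx_R = −2/3 < 0: the reaction function is downward-sloping, so the choices are strategic substitutes.

strategic substitutes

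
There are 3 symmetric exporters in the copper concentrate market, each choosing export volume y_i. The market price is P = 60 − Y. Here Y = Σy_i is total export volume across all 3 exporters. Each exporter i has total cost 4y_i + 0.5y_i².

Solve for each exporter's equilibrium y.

11.2

A representative exporter's profit is π_i = y_i(60 − Y) − 4y_i − 0.5y_i², with Y = y_i + Σ_{j≠i} y_j.
First-order condition: 56 − 3y_i − Σ_{j≠i} y_j = 0.
Imposing symmetry (y_j = y for all j) turns Σ_{j≠i} y_j into 2y, so 56 = 5y and y = 11.2.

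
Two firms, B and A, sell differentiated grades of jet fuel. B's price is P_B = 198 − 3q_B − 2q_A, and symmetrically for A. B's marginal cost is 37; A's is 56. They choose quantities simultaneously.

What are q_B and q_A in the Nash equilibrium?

Firm B's profit: π = q_B(198 − 3q_B − 2q_A) − 37q_B.
∂π/∂q_B = 161 − 6q_B − 2q_A = 0 ⇒ q_B = 161/6 − (1/3)q_A.
Similarly q_A = 71/3 − (1/3)q_B.
Solving the two reaction functions simultaneously: (1 − (−1/3)(−1/3))q_B = 161/6 − (1/3)·(71/3), so (8/9)q_B = 341/18 and q_B = 21.3125.
Then q_A = 71/3 − (1/3)·21.3125 = 16.5625.

21.3125, 16.5625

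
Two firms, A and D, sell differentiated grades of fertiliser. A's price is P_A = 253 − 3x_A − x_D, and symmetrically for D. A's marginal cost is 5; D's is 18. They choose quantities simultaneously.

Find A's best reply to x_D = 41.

Firm A's profit: π = x_A(253 − 3x_A − x_D) − 5x_A.
∂π/∂x_A = 248 − 6x_A − x_D = 0 ⇒ x_A = 124/3 − (1/6)x_D.
At x_D = 41: x_A = 124/3 − (1/6)·41 = 34.5.

34.5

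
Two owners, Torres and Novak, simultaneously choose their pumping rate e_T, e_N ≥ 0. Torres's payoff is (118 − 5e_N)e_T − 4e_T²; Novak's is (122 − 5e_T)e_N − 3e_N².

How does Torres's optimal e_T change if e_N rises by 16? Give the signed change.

Expanding Torres's payoff: 118e_T − 5e_Ne_T − 4e_T².
∂π/∂e_T = 118 − 5e_N − 8e_T = 0, so e_T = 14.75 − 0.625e_N.
The reaction-function slope is −0.625, so a 16-unit rise in e_N moves e_T by −0.625 × 16 = −10. Torres's best response falls — the actions are strategic substitutes.

-10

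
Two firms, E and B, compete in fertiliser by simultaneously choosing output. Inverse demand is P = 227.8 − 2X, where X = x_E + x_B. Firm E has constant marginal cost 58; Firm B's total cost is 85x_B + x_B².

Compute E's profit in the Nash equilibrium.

Firm E's profit: π = x_E(227.8 − 2(x_E + x_B)) − 58x_E.
∂π/∂x_E = 169.8 − 4x_E − 2x_B = 0, so x_E = 42.45 − 0.5x_B.
For B: ∂π/∂x_B = 142.8 − 6x_B − 2x_E = 0 ⇒ x_B = 23.8 − (1/3)x_E.
Solving the two reaction functions simultaneously: (1 − (−0.5)(−1/3))x_E = 42.45 − 0.5·23.8, so (5/6)x_E = 30.55 and x_E = 36.66.
Then x_B = 23.8 − (1/3)·36.66 = 11.58.
Price P = 227.8 − 2·48.24 = 131.32.
E's profit: (131.32 − 58)·36.66 = 2687.9112.

2687.9112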